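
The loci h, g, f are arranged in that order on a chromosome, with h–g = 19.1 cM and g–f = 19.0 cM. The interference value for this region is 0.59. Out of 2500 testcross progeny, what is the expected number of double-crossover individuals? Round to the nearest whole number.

Map distances give recombination frequencies of 0.191 and 0.190 for the two intervals.
With interference 0.59 (so coincidence = 0.41), expected double-crossover frequency = 0.191 × 0.190 × 0.41 = 0.01488.
Expected number = 0.01488 × 2500 = 37.20 ≈ 37.

37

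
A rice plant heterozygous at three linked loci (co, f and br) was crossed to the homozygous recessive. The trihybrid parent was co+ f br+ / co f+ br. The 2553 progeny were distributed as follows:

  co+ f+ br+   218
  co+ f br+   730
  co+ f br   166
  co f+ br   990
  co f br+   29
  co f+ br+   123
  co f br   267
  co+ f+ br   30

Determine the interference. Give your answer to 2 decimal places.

0.20

The two rarest classes, co f br+ and co+ f+ br, are the double crossovers. Comparing them with the parentals, only the co allele has switched, so co is the middle locus and the order is br – co – f.
br–co: (289 + 59)/2553 = 0.1363; co–f: (485 + 59)/2553 = 0.2131.
Expected DCO frequency = 0.1363 × 0.2131 ≈ 0.02905; observed = 59/2553 ≈ 0.02311.
Coefficient of coincidence = 0.02311/0.02905 ≈ 0.80; interference = 1 − 0.80 = 0.20.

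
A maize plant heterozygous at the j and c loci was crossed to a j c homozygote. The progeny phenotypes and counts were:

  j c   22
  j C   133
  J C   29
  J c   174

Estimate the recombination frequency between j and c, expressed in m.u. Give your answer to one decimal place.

14.2 m.u.

The two most frequent classes, J c (174) and j C (133), are the parental types, so the F1 was J c / j C.
The recombinant classes are J C and j c: 29 + 22 = 51.
Recombination frequency = 51/358 = 0.1425 ≈ 14.2%, i.e. 14.2 m.u.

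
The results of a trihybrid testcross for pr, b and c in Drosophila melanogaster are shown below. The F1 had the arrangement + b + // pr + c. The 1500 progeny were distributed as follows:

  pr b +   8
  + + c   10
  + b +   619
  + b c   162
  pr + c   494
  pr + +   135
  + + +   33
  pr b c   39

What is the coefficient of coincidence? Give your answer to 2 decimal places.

0.95

The two rarest classes, pr b + and + + c, are the double crossovers. Comparing them with the parentals, only the pr allele has switched, so pr is the middle locus and the order is b – pr – c.
b–pr: (72 + 18)/1500 = 0.0600; pr–c: (297 + 18)/1500 = 0.2100.
Expected DCO frequency = 0.0600 × 0.2100 ≈ 0.01260; observed = 18/1500 ≈ 0.01200.
Coefficient of coincidence = 0.01200/0.01260 ≈ 0.95.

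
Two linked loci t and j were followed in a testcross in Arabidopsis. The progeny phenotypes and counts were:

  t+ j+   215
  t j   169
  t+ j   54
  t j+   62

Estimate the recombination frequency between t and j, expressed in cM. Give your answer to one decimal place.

23.2 cM

The two most frequent classes, t+ j+ (215) and t j (169), are the parental types, so the F1 was t+ j+ / t j.
The recombinant classes are t+ j and t j+: 54 + 62 = 116.
Recombination frequency = 116/500 = 0.2320 ≈ 23.2%, i.e. 23.2 cM.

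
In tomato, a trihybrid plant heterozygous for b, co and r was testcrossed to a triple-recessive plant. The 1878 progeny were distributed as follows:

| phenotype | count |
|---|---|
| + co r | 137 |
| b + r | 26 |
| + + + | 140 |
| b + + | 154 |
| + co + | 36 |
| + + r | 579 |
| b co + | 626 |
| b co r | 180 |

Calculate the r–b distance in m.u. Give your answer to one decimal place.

The two most frequent reciprocal classes, b co + and + + r, are the parental types, so the F1 was b co + / + + r.
The two rarest classes, + co + and b + r, are the double crossovers. Comparing them with the parentals, only the b allele has switched, so b is the middle locus and the order is r – b – co.
Crossovers in the r–b interval produce the single-crossover classes b co r and + + + (180 + 140 = 320) plus the double crossovers (62).
RF(r–b) = (320 + 62) / 1878 = 382/1878 = 0.2034 → 20.3 m.u.

20.3 m.u.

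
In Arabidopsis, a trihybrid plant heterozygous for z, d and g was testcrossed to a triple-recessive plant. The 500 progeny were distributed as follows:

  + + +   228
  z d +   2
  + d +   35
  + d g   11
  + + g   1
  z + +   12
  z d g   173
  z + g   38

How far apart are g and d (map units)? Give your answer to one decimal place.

15.2 map units

The two most frequent reciprocal classes, z d g and + + +, are the parental types, so the F1 was z d g / + + +.
The two rarest classes, z d + and + + g, are the double crossovers. Comparing them with the parentals, only the g allele has switched, so g is the middle locus and the order is d – g – z.
Crossovers in the d–g interval produce the single-crossover classes z + g and + d + (38 + 35 = 73) plus the double crossovers (3).
RF(d–g) = (73 + 3) / 500 = 76/500 = 0.1520 → 15.2 map units.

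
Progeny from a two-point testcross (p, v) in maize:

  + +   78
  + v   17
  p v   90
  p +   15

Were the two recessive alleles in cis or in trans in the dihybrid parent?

The two most frequent classes are + + (78) and p v (90); these are the parental (non-recombinant) types.
So the F1 carried + + on one chromosome and p v on the other — the recessive alleles are on the same chromosome (cis / coupling).

cis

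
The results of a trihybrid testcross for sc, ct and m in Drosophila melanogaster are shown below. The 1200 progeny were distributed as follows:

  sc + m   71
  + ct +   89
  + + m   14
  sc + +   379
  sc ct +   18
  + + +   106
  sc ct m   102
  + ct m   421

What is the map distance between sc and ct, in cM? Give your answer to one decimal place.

20.0 cM

The two most frequent reciprocal classes, + ct m and sc + +, are the parental types, so the F1 was + ct m / sc + +.
The two rarest classes, + + m and sc ct +, are the double crossovers. Comparing them with the parentals, only the ct allele has switched, so ct is the middle locus and the order is sc – ct – m.
Crossovers in the sc–ct interval produce the single-crossover classes sc ct m and + + + (102 + 106 = 208) plus the double crossovers (32).
RF(sc–ct) = (208 + 32) / 1200 = 240/1200 = 0.2000 → 20.0 cM.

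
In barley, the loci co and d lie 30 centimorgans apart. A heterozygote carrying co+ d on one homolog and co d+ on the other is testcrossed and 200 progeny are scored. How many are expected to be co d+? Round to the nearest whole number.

70

A map distance of 30 centimorgans corresponds to a recombination frequency of 0.300.
The F1 is co+ d / co d+, so co d+ is a parental gamete class with expected frequency (1 − r)/2 = 0.700/2 = 0.3500.
Expected number = 0.3500 × 200 = 70.00 ≈ 70.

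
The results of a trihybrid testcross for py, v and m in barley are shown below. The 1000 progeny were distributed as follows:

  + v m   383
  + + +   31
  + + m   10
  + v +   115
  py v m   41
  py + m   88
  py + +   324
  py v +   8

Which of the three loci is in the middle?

v

The two most frequent reciprocal classes, py + + and + v m, are the parental types, so the F1 was py + + / + v m.
The two rarest classes, py v + and + + m, are the double crossovers. Comparing them with the parentals, only the v allele has switched, so v is the middle locus and the order is m – v – py.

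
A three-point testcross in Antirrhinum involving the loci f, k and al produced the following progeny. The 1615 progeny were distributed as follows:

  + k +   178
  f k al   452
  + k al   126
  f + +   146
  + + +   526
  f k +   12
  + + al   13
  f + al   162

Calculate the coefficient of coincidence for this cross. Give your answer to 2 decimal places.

0.37

The two most frequent reciprocal classes, f k al and + + +, are the parental types, so the F1 was f k al / + + +.
The two rarest classes, f k + and + + al, are the double crossovers. Comparing them with the parentals, only the al allele has switched, so al is the middle locus and the order is f – al – k.
f–al: (272 + 25)/1615 = 0.1839; al–k: (340 + 25)/1615 = 0.2260.
Expected DCO frequency = 0.1839 × 0.2260 ≈ 0.04156; observed = 25/1615 ≈ 0.01548.
Coefficient of coincidence = 0.01548/0.04156 ≈ 0.37.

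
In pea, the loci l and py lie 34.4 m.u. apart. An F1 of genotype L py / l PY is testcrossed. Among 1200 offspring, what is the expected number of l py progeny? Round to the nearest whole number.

A map distance of 34.4 m.u. corresponds to a recombination frequency of 0.344.
The F1 is L py / l PY, so l py is a recombinant gamete class with expected frequency r/2 = 0.344/2 = 0.1720.
Expected number = 0.1720 × 1200 = 206.40 ≈ 206.

206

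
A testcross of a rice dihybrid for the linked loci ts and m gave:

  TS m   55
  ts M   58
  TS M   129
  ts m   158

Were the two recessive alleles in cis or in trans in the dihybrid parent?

The two most frequent classes are TS M (129) and ts m (158); these are the parental (non-recombinant) types.
So the F1 carried TS M on one chromosome and ts m on the other — the recessive alleles are on the same chromosome (cis / coupling).

cis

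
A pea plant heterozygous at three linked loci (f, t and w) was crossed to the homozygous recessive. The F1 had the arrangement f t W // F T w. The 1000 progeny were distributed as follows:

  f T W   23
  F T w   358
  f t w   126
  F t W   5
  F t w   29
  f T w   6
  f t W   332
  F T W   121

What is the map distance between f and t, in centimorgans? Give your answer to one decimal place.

The two rarest classes, F t W and f T w, are the double crossovers. Comparing them with the parentals, only the f allele has switched, so f is the middle locus and the order is t – f – w.
Crossovers in the t–f interval produce the single-crossover classes f T W and F t w (23 + 29 = 52) plus the double crossovers (11).
RF(t–f) = (52 + 11) / 1000 = 63/1000 = 0.0630 → 6.3 centimorgans.

6.3 centimorgans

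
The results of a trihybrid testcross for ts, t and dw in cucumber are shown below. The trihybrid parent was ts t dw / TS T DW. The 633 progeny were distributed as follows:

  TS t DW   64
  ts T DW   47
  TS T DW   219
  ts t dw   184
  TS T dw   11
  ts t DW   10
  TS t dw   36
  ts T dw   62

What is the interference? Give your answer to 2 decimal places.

The two rarest classes, ts t DW and TS T dw, are the double crossovers. Comparing them with the parentals, only the dw allele has switched, so dw is the middle locus and the order is t – dw – ts.
t–dw: (126 + 21)/633 = 0.2322; dw–ts: (83 + 21)/633 = 0.1643.
Expected DCO frequency = 0.2322 × 0.1643 ≈ 0.03815; observed = 21/633 ≈ 0.03318.
Coefficient of coincidence = 0.03318/0.03815 ≈ 0.87; interference = 1 − 0.87 = 0.13.

0.13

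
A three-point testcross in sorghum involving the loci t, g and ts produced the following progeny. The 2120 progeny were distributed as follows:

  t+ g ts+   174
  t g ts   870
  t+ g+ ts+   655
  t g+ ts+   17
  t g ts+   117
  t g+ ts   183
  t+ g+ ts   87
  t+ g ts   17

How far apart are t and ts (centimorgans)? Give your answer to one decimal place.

11.2 centimorgans

The two most frequent reciprocal classes, t+ g+ ts+ and t g ts, are the parental types, so the F1 was t+ g+ ts+ / t g ts.
The two rarest classes, t g+ ts+ and t+ g ts, are the double crossovers. Comparing them with the parentals, only the t allele has switched, so t is the middle locus and the order is g – t – ts.
Crossovers in the t–ts interval produce the single-crossover classes t+ g+ ts and t g ts+ (87 + 117 = 204) plus the double crossovers (34).
RF(t–ts) = (204 + 34) / 2120 = 238/2120 = 0.1123 → 11.2 centimorgans.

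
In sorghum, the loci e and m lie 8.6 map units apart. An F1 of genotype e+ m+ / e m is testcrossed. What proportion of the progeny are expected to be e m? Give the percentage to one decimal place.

45.7%

A map distance of 8.6 map units corresponds to a recombination frequency of 0.086.
The F1 is e+ m+ / e m, so e m is a parental gamete class with expected frequency (1 − r)/2 = 0.914/2 = 0.4570.
That is 0.4570 = 45.7% of the progeny.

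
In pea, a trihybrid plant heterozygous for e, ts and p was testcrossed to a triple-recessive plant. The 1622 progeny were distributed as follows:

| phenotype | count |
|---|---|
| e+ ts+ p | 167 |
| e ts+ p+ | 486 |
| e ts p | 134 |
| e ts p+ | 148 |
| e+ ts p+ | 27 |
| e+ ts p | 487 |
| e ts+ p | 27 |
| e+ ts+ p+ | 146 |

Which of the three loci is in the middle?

The two most frequent reciprocal classes, e ts+ p+ and e+ ts p, are the parental types, so the F1 was e ts+ p+ / e+ ts p.
The two rarest classes, e ts+ p and e+ ts p+, are the double crossovers. Comparing them with the parentals, only the p allele has switched, so p is the middle locus and the order is e – p – ts.

p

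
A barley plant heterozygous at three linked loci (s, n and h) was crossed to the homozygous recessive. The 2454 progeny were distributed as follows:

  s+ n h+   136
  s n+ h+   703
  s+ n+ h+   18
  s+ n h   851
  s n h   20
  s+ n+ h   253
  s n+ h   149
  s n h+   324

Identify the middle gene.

s

The two most frequent reciprocal classes, s n+ h+ and s+ n h, are the parental types, so the F1 was s n+ h+ / s+ n h.
The two rarest classes, s+ n+ h+ and s n h, are the double crossovers. Comparing them with the parentals, only the s allele has switched, so s is the middle locus and the order is n – s – h.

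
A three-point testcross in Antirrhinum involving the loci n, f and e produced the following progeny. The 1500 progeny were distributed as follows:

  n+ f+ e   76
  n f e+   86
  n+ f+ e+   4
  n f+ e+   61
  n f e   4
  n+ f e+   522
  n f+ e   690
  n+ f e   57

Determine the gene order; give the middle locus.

f

The two most frequent reciprocal classes, n+ f e+ and n f+ e, are the parental types, so the F1 was n+ f e+ / n f+ e.
The two rarest classes, n+ f+ e+ and n f e, are the double crossovers. Comparing them with the parentals, only the f allele has switched, so f is the middle locus and the order is n – f – e.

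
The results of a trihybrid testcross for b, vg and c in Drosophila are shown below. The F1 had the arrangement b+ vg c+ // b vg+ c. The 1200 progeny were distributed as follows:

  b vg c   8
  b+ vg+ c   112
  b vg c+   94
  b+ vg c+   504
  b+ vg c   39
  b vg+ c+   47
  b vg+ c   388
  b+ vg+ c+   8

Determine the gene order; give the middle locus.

vg

The two rarest classes, b+ vg+ c+ and b vg c, are the double crossovers. Comparing them with the parentals, only the vg allele has switched, so vg is the middle locus and the order is c – vg – b.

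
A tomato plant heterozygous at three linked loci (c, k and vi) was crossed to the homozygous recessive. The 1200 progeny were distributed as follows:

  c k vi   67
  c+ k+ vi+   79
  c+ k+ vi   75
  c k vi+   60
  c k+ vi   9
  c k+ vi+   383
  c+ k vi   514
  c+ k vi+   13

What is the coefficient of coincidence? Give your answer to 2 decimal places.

1.00

The two most frequent reciprocal classes, c+ k vi and c k+ vi+, are the parental types, so the F1 was c+ k vi / c k+ vi+.
The two rarest classes, c+ k vi+ and c k+ vi, are the double crossovers. Comparing them with the parentals, only the vi allele has switched, so vi is the middle locus and the order is k – vi – c.
k–vi: (135 + 22)/1200 = 0.1308; vi–c: (146 + 22)/1200 = 0.1400.
Expected DCO frequency = 0.1308 × 0.1400 ≈ 0.01831; observed = 22/1200 ≈ 0.01833.
Coefficient of coincidence = 0.01833/0.01831 ≈ 1.00.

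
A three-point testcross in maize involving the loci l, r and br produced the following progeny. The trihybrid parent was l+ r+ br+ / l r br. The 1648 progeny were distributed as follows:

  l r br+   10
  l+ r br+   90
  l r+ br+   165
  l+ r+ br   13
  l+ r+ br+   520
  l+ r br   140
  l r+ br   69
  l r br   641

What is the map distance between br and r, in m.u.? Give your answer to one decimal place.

11.0 m.u.

The two rarest classes, l+ r+ br and l r br+, are the double crossovers. Comparing them with the parentals, only the br allele has switched, so br is the middle locus and the order is r – br – l.
Crossovers in the r–br interval produce the single-crossover classes l+ r br+ and l r+ br (90 + 69 = 159) plus the double crossovers (23).
RF(r–br) = (159 + 23) / 1648 = 182/1648 = 0.1104 → 11.0 m.u.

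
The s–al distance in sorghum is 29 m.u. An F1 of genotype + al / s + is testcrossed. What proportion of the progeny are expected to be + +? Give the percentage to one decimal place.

A map distance of 29 m.u. corresponds to a recombination frequency of 0.290.
The F1 is + al / s +, so + + is a recombinant gamete class with expected frequency r/2 = 0.290/2 = 0.1450.
That is 0.1450 = 14.5% of the progeny.

14.5%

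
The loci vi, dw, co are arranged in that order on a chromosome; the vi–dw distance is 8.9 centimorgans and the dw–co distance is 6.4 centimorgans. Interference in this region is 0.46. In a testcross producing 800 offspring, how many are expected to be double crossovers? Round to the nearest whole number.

2

Map distances give recombination frequencies of 0.089 and 0.064 for the two intervals.
With interference 0.46 (so coincidence = 0.54), expected double-crossover frequency = 0.089 × 0.064 × 0.54 = 0.00308.
Expected number = 0.00308 × 800 = 2.46 ≈ 2.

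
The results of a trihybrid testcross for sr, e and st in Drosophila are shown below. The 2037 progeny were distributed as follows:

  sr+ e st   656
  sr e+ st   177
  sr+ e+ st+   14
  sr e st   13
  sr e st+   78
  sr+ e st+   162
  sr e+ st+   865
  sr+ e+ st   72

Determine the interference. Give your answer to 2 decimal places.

The two most frequent reciprocal classes, sr+ e st and sr e+ st+, are the parental types, so the F1 was sr+ e st / sr e+ st+.
The two rarest classes, sr e st and sr+ e+ st+, are the double crossovers. Comparing them with the parentals, only the sr allele has switched, so sr is the middle locus and the order is e – sr – st.
e–sr: (150 + 27)/2037 = 0.0869; sr–st: (339 + 27)/2037 = 0.1797.
Expected DCO frequency = 0.0869 × 0.1797 ≈ 0.01562; observed = 27/2037 ≈ 0.01325.
Coefficient of coincidence = 0.01325/0.01562 ≈ 0.85; interference = 1 − 0.85 = 0.15.

0.15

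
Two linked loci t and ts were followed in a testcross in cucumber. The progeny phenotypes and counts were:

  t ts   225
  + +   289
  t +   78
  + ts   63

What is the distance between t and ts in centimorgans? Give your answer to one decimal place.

The two most frequent classes, + + (289) and t ts (225), are the parental types, so the F1 was + + / t ts.
The recombinant classes are + ts and t +: 63 + 78 = 141.
Recombination frequency = 141/655 = 0.2153 ≈ 21.5%, i.e. 21.5 centimorgans.

21.5 centimorgans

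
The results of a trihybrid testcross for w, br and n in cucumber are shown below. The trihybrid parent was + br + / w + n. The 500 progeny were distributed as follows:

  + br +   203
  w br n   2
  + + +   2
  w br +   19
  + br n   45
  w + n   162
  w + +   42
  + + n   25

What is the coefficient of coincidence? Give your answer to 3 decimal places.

The two rarest classes, + + + and w br n, are the double crossovers. Comparing them with the parentals, only the br allele has switched, so br is the middle locus and the order is n – br – w.
n–br: (87 + 4)/500 = 0.1820; br–w: (44 + 4)/500 = 0.0960.
Expected DCO frequency = 0.1820 × 0.0960 ≈ 0.01747; observed = 4/500 ≈ 0.00800.
Coefficient of coincidence = 0.00800/0.01747 ≈ 0.458.

0.458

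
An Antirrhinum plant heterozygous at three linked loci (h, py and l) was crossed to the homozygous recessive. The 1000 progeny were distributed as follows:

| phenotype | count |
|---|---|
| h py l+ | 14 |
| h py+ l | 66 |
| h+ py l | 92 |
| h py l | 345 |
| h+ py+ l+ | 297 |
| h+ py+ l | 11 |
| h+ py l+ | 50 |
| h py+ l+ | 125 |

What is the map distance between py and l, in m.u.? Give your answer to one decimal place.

14.1 m.u.

The two most frequent reciprocal classes, h+ py+ l+ and h py l, are the parental types, so the F1 was h+ py+ l+ / h py l.
The two rarest classes, h+ py+ l and h py l+, are the double crossovers. Comparing them with the parentals, only the l allele has switched, so l is the middle locus and the order is h – l – py.
Crossovers in the l–py interval produce the single-crossover classes h+ py l+ and h py+ l (50 + 66 = 116) plus the double crossovers (25).
RF(l–py) = (116 + 25) / 1000 = 141/1000 = 0.1410 → 14.1 m.u.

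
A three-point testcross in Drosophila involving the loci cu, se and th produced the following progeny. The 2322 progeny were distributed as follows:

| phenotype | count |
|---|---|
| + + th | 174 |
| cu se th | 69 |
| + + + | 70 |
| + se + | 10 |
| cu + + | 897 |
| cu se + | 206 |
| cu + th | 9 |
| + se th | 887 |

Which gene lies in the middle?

The two most frequent reciprocal classes, cu + + and + se th, are the parental types, so the F1 was cu + + / + se th.
The two rarest classes, cu + th and + se +, are the double crossovers. Comparing them with the parentals, only the th allele has switched, so th is the middle locus and the order is se – th – cu.

th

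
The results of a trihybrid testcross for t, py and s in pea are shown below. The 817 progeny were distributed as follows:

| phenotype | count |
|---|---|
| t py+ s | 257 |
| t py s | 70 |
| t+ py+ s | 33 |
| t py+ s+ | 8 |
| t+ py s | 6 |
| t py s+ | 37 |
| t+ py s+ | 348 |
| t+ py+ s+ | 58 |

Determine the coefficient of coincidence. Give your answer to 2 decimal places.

0.96

The two most frequent reciprocal classes, t py+ s and t+ py s+, are the parental types, so the F1 was t py+ s / t+ py s+.
The two rarest classes, t py+ s+ and t+ py s, are the double crossovers. Comparing them with the parentals, only the s allele has switched, so s is the middle locus and the order is py – s – t.
py–s: (128 + 14)/817 = 0.1738; s–t: (70 + 14)/817 = 0.1028.
Expected DCO frequency = 0.1738 × 0.1028 ≈ 0.01787; observed = 14/817 ≈ 0.01714.
Coefficient of coincidence = 0.01714/0.01787 ≈ 0.96.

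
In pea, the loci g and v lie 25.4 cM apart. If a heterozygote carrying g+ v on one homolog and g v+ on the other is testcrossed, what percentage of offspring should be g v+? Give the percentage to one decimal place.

37.3%

A map distance of 25.4 cM corresponds to a recombination frequency of 0.254.
The F1 is g+ v / g v+, so g v+ is a parental gamete class with expected frequency (1 − r)/2 = 0.746/2 = 0.3730.
That is 0.3730 = 37.3% of the progeny.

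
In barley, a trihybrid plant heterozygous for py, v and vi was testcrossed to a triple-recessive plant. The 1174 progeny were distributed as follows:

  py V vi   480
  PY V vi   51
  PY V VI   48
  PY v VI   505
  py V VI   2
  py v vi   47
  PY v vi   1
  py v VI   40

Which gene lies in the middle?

vi

The two most frequent reciprocal classes, py V vi and PY v VI, are the parental types, so the F1 was py V vi / PY v VI.
The two rarest classes, py V VI and PY v vi, are the double crossovers. Comparing them with the parentals, only the vi allele has switched, so vi is the middle locus and the order is py – vi – v.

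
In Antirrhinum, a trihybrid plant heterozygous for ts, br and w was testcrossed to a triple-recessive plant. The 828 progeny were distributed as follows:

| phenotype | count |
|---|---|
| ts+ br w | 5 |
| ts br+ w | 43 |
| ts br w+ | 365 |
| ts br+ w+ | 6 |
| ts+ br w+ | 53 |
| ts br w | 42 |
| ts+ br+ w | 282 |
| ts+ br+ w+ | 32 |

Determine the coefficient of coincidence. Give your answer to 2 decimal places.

The two most frequent reciprocal classes, ts br w+ and ts+ br+ w, are the parental types, so the F1 was ts br w+ / ts+ br+ w.
The two rarest classes, ts br+ w+ and ts+ br w, are the double crossovers. Comparing them with the parentals, only the br allele has switched, so br is the middle locus and the order is ts – br – w.
ts–br: (96 + 11)/828 = 0.1292; br–w: (74 + 11)/828 = 0.1027.
Expected DCO frequency = 0.1292 × 0.1027 ≈ 0.01327; observed = 11/828 ≈ 0.01329.
Coefficient of coincidence = 0.01329/0.01327 ≈ 1.00.

1.00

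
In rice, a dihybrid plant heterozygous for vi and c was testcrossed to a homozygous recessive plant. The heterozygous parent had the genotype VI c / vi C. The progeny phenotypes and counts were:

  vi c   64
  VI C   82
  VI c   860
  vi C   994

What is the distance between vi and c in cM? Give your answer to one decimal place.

The recombinant classes are VI C and vi c: 82 + 64 = 146.
Recombination frequency = 146/2000 = 0.0730 ≈ 7.3%, i.e. 7.3 cM.

7.3 cM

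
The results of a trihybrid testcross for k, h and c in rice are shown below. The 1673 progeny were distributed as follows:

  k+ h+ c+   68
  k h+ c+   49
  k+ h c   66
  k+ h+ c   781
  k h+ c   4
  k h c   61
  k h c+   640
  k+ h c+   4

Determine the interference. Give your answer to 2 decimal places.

The two most frequent reciprocal classes, k h c+ and k+ h+ c, are the parental types, so the F1 was k h c+ / k+ h+ c.
The two rarest classes, k+ h c+ and k h+ c, are the double crossovers. Comparing them with the parentals, only the k allele has switched, so k is the middle locus and the order is c – k – h.
c–k: (129 + 8)/1673 = 0.0819; k–h: (115 + 8)/1673 = 0.0735.
Expected DCO frequency = 0.0819 × 0.0735 ≈ 0.00602; observed = 8/1673 ≈ 0.00478.
Coefficient of coincidence = 0.00478/0.00602 ≈ 0.79; interference = 1 − 0.79 = 0.21.

0.21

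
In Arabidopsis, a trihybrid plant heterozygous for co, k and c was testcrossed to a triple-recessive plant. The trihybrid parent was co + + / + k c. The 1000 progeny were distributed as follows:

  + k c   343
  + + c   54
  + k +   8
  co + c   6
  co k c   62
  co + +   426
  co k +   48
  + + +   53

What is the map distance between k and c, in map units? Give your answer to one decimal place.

11.6 map units

The two rarest classes, co + c and + k +, are the double crossovers. Comparing them with the parentals, only the c allele has switched, so c is the middle locus and the order is k – c – co.
Crossovers in the k–c interval produce the single-crossover classes co k + and + + c (48 + 54 = 102) plus the double crossovers (14).
RF(k–c) = (102 + 14) / 1000 = 116/1000 = 0.1160 → 11.6 map units.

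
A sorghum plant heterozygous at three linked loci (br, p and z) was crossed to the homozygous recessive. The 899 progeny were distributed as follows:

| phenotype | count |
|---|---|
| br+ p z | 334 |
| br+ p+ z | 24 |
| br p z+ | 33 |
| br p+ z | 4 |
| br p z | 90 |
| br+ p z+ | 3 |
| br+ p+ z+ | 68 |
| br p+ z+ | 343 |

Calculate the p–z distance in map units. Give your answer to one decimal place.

7.1 map units

The two most frequent reciprocal classes, br p+ z+ and br+ p z, are the parental types, so the F1 was br p+ z+ / br+ p z.
The two rarest classes, br p+ z and br+ p z+, are the double crossovers. Comparing them with the parentals, only the z allele has switched, so z is the middle locus and the order is p – z – br.
Crossovers in the p–z interval produce the single-crossover classes br p z+ and br+ p+ z (33 + 24 = 57) plus the double crossovers (7).
RF(p–z) = (57 + 7) / 899 = 64/899 = 0.0712 → 7.1 map units.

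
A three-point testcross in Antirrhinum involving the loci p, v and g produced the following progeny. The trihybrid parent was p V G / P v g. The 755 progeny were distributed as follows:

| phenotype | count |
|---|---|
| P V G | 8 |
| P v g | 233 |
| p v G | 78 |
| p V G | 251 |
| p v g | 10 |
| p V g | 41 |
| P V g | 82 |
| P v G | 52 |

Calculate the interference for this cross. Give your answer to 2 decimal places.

0.31

The two rarest classes, P V G and p v g, are the double crossovers. Comparing them with the parentals, only the p allele has switched, so p is the middle locus and the order is v – p – g.
v–p: (160 + 18)/755 = 0.2358; p–g: (93 + 18)/755 = 0.1470.
Expected DCO frequency = 0.2358 × 0.1470 ≈ 0.03466; observed = 18/755 ≈ 0.02384.
Coefficient of coincidence = 0.02384/0.03466 ≈ 0.69; interference = 1 − 0.69 = 0.31.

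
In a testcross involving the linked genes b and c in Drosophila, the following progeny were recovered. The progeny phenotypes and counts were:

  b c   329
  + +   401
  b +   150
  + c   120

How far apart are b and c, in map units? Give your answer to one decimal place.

The two most frequent classes, + + (401) and b c (329), are the parental types, so the F1 was + + / b c.
The recombinant classes are + c and b +: 120 + 150 = 270.
Recombination frequency = 270/1000 = 0.2700 ≈ 27.0%, i.e. 27.0 map units.

27.0 map units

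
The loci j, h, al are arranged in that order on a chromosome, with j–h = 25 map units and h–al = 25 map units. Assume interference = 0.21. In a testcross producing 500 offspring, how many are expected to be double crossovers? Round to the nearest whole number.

Map distances give recombination frequencies of 0.250 and 0.250 for the two intervals.
With interference 0.21 (so coincidence = 0.79), expected double-crossover frequency = 0.250 × 0.250 × 0.79 = 0.04938.
Expected number = 0.04938 × 500 = 24.69 ≈ 25.

25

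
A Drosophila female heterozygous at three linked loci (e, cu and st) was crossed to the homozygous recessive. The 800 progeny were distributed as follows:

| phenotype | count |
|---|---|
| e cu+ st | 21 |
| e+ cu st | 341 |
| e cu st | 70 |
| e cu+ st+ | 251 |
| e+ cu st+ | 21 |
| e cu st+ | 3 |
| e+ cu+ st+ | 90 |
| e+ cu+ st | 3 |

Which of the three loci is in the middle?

The two most frequent reciprocal classes, e cu+ st+ and e+ cu st, are the parental types, so the F1 was e cu+ st+ / e+ cu st.
The two rarest classes, e cu st+ and e+ cu+ st, are the double crossovers. Comparing them with the parentals, only the cu allele has switched, so cu is the middle locus and the order is st – cu – e.

cu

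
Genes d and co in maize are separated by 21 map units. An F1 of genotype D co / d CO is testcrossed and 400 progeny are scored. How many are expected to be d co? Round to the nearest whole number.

42

A map distance of 21 map units corresponds to a recombination frequency of 0.210.
The F1 is D co / d CO, so d co is a recombinant gamete class with expected frequency r/2 = 0.210/2 = 0.1050.
Expected number = 0.1050 × 400 = 42.00 ≈ 42.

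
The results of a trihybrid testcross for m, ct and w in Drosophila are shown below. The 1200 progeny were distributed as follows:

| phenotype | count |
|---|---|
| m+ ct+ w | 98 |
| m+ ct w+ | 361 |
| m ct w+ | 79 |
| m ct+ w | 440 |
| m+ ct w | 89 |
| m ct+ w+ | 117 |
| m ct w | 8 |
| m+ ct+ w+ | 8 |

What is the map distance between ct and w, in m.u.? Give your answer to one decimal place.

The two most frequent reciprocal classes, m ct+ w and m+ ct w+, are the parental types, so the F1 was m ct+ w / m+ ct w+.
The two rarest classes, m ct w and m+ ct+ w+, are the double crossovers. Comparing them with the parentals, only the ct allele has switched, so ct is the middle locus and the order is w – ct – m.
Crossovers in the w–ct interval produce the single-crossover classes m ct+ w+ and m+ ct w (117 + 89 = 206) plus the double crossovers (16).
RF(w–ct) = (206 + 16) / 1200 = 222/1200 = 0.1850 → 18.5 m.u.

18.5 m.u.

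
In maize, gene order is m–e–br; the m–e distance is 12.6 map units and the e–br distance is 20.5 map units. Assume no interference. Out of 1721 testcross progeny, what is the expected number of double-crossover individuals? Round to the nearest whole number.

44

Map distances give recombination frequencies of 0.126 and 0.205 for the two intervals.
With no interference, expected double-crossover frequency = 0.126 × 0.205 = 0.02583.
Expected number = 0.02583 × 1721 = 44.45 ≈ 44.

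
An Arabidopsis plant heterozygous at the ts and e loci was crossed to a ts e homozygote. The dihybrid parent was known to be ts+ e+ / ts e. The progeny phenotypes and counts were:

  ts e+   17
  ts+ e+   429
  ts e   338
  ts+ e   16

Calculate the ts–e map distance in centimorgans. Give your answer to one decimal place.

The recombinant classes are ts+ e and ts e+: 16 + 17 = 33.
Recombination frequency = 33/800 = 0.0413 ≈ 4.1%, i.e. 4.1 centimorgans.

4.1 centimorgans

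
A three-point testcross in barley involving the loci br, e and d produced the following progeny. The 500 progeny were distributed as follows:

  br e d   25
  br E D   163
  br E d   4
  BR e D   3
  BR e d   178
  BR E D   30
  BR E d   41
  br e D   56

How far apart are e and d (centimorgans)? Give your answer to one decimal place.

20.8 centimorgans

The two most frequent reciprocal classes, br E D and BR e d, are the parental types, so the F1 was br E D / BR e d.
The two rarest classes, br E d and BR e D, are the double crossovers. Comparing them with the parentals, only the d allele has switched, so d is the middle locus and the order is e – d – br.
Crossovers in the e–d interval produce the single-crossover classes br e D and BR E d (56 + 41 = 97) plus the double crossovers (7).
RF(e–d) = (97 + 7) / 500 = 104/500 = 0.2080 → 20.8 centimorgans.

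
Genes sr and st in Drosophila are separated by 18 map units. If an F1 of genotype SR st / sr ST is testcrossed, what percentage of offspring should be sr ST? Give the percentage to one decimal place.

A map distance of 18 map units corresponds to a recombination frequency of 0.180.
The F1 is SR st / sr ST, so sr ST is a parental gamete class with expected frequency (1 − r)/2 = 0.820/2 = 0.4100.
That is 0.4100 = 41.0% of the progeny.

41.0%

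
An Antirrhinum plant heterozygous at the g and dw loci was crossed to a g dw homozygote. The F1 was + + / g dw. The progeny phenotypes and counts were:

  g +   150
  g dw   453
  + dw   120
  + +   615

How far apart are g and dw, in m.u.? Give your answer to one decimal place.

The recombinant classes are + dw and g +: 120 + 150 = 270.
Recombination frequency = 270/1338 = 0.2018 ≈ 20.2%, i.e. 20.2 m.u.

20.2 m.u.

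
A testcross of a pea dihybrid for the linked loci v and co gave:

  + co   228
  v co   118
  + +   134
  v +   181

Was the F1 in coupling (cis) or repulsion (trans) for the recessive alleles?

The two most frequent classes are + co (228) and v + (181); these are the parental (non-recombinant) types.
So the F1 carried + co on one chromosome and v + on the other — the recessive alleles are on opposite chromosomes (trans / repulsion).

trans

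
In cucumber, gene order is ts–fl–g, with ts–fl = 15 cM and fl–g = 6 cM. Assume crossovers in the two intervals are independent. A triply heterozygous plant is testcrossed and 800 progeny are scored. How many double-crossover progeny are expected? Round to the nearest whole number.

7

Map distances give recombination frequencies of 0.150 and 0.060 for the two intervals.
With no interference, expected double-crossover frequency = 0.150 × 0.060 = 0.00900.
Expected number = 0.00900 × 800 = 7.20 ≈ 7.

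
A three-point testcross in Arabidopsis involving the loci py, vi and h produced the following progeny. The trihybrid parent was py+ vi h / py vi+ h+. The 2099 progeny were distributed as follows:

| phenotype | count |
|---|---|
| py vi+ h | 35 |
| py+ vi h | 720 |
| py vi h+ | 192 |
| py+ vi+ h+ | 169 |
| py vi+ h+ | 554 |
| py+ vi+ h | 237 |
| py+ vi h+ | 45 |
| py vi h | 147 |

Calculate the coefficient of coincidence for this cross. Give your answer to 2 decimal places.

0.83

The two rarest classes, py+ vi h+ and py vi+ h, are the double crossovers. Comparing them with the parentals, only the h allele has switched, so h is the middle locus and the order is py – h – vi.
py–h: (316 + 80)/2099 = 0.1887; h–vi: (429 + 80)/2099 = 0.2425.
Expected DCO frequency = 0.1887 × 0.2425 ≈ 0.04576; observed = 80/2099 ≈ 0.03811.
Coefficient of coincidence = 0.03811/0.04576 ≈ 0.83.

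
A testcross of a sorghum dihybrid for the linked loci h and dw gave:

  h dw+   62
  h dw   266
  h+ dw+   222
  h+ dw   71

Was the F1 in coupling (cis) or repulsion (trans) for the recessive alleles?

The two most frequent classes are h+ dw+ (222) and h dw (266); these are the parental (non-recombinant) types.
So the F1 carried h+ dw+ on one chromosome and h dw on the other — the recessive alleles are on the same chromosome (cis / coupling).

cis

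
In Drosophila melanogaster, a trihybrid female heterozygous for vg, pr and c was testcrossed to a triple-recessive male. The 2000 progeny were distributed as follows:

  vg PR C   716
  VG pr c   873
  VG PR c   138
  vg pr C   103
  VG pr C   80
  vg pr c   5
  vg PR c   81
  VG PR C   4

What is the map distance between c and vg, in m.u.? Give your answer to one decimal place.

The two most frequent reciprocal classes, vg PR C and VG pr c, are the parental types, so the F1 was vg PR C / VG pr c.
The two rarest classes, VG PR C and vg pr c, are the double crossovers. Comparing them with the parentals, only the vg allele has switched, so vg is the middle locus and the order is pr – vg – c.
Crossovers in the vg–c interval produce the single-crossover classes vg PR c and VG pr C (81 + 80 = 161) plus the double crossovers (9).
RF(vg–c) = (161 + 9) / 2000 = 170/2000 = 0.0850 → 8.5 m.u.

8.5 m.u.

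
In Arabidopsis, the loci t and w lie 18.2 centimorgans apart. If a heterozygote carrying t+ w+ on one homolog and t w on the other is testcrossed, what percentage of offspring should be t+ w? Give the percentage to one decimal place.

A map distance of 18.2 centimorgans corresponds to a recombination frequency of 0.182.
The F1 is t+ w+ / t w, so t+ w is a recombinant gamete class with expected frequency r/2 = 0.182/2 = 0.0910.
That is 0.0910 = 9.1% of the progeny.

9.1%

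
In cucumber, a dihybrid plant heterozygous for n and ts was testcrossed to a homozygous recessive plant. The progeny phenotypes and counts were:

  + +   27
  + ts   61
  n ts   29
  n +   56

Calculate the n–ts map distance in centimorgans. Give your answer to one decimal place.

32.4 centimorgans

The two most frequent classes, + ts (61) and n + (56), are the parental types, so the F1 was + ts / n +.
The recombinant classes are + + and n ts: 27 + 29 = 56.
Recombination frequency = 56/173 = 0.3237 ≈ 32.4%, i.e. 32.4 centimorgans.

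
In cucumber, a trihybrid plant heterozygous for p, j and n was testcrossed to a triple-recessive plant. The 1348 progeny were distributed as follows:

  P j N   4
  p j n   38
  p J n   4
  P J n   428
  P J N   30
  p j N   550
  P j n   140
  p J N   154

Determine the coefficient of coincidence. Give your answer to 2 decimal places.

0.47

The two most frequent reciprocal classes, p j N and P J n, are the parental types, so the F1 was p j N / P J n.
The two rarest classes, P j N and p J n, are the double crossovers. Comparing them with the parentals, only the p allele has switched, so p is the middle locus and the order is n – p – j.
n–p: (68 + 8)/1348 = 0.0564; p–j: (294 + 8)/1348 = 0.2240.
Expected DCO frequency = 0.0564 × 0.2240 ≈ 0.01263; observed = 8/1348 ≈ 0.00593.
Coefficient of coincidence = 0.00593/0.01263 ≈ 0.47.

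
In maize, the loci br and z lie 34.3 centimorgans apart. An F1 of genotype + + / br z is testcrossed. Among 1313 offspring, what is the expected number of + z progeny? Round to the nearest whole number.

225

A map distance of 34.3 centimorgans corresponds to a recombination frequency of 0.343.
The F1 is + + / br z, so + z is a recombinant gamete class with expected frequency r/2 = 0.343/2 = 0.1715.
Expected number = 0.1715 × 1313 = 225.18 ≈ 225.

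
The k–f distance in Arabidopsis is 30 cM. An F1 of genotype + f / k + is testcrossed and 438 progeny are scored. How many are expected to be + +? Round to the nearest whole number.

A map distance of 30 cM corresponds to a recombination frequency of 0.300.
The F1 is + f / k +, so + + is a recombinant gamete class with expected frequency r/2 = 0.300/2 = 0.1500.
Expected number = 0.1500 × 438 = 65.70 ≈ 66.

66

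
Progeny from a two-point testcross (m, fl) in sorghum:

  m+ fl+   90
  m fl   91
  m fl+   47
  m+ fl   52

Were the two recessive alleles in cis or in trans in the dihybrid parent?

The two most frequent classes are m+ fl+ (90) and m fl (91); these are the parental (non-recombinant) types.
So the F1 carried m+ fl+ on one chromosome and m fl on the other — the recessive alleles are on the same chromosome (cis / coupling).

cis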